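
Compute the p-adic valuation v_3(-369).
v_3(-369) = 2

v_3(n) is the largest exponent k such that 3^k divides n. Factor out: -369 = -3^2 · 41. (Sign doesn't affect v_p.) So v_3(-369) = 2.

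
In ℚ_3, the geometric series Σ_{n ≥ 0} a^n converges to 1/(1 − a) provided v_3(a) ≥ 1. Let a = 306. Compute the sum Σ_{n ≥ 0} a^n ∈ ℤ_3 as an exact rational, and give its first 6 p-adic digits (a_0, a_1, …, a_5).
Σ a^n = 1/(1 − a) = -1/305;  first 6 digits = (1, 0, 1, 2, 1, 2)

v_3(a) = 2 ≥ 1, so the series converges in ℤ_3 to 1/(1 − a) = 1/(1 − 306) = -1/305. Expand this rational in ℤ_3: compute digits iteratively via d_i = x_i mod 3, x_{i+1} = (x_i − d_i)/3. The first 6 digits are (1, 0, 1, 2, 1, 2).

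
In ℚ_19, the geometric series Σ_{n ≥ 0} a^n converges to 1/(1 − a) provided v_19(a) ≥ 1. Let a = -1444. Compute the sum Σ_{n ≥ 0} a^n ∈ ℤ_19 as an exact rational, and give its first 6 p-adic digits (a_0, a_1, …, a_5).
Σ a^n = 1/(1 − a) = 1/1445;  first 6 digits = (1, 0, 15, 18, 15, 0)

v_19(a) = 2 ≥ 1, so the series converges in ℤ_19 to 1/(1 − a) = 1/(1 − (-1444)) = 1/1445. Expand this rational in ℤ_19: compute digits iteratively via d_i = x_i mod 19, x_{i+1} = (x_i − d_i)/19. The first 6 digits are (1, 0, 15, 18, 15, 0).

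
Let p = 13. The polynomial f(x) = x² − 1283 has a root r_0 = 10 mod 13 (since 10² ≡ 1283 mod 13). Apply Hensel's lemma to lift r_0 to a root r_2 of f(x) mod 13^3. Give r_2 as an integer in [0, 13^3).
r_2 = 179 (mod 2197)

Hensel's recurrence: r_{i+1} = r_i − f(r_i)·(f′(r_i))^{-1} mod 13^{i+2}, with f′(x) = 2x. Iterate:
  r_0 = 10 (mod 13)
  r_1 = 10 (mod 169)
  r_2 = 179 (mod 2197)
Final: r_2 = 179, and one checks f(r_2) ≡ 0 mod 13^3.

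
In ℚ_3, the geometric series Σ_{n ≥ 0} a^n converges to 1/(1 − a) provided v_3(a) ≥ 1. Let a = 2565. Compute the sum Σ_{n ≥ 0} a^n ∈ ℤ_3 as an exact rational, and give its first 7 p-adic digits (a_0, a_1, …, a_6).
Σ a^n = 1/(1 − a) = -1/2564;  first 7 digits = (1, 0, 0, 2, 1, 1, 1)

v_3(a) = 3 ≥ 1, so the series converges in ℤ_3 to 1/(1 − a) = 1/(1 − 2565) = -1/2564. Expand this rational in ℤ_3: compute digits iteratively via d_i = x_i mod 3, x_{i+1} = (x_i − d_i)/3. The first 7 digits are (1, 0, 0, 2, 1, 1, 1).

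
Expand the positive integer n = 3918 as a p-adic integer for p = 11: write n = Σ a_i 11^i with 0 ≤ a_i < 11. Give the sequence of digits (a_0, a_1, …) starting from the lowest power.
(a_0, a_1, …) = (2, 4, 10, 2)

Repeated division by 11 gives the digits low-to-high: 3918 = 2 + 4·11^1 + 10·11^2 + 2·11^3. Digit sequence: (2, 4, 10, 2).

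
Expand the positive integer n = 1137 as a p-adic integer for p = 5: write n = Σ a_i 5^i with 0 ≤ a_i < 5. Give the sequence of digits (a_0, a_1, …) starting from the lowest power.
(a_0, a_1, …) = (2, 2, 0, 4, 1)

Repeated division by 5 gives the digits low-to-high: 1137 = 2 + 2·5^1 + 4·5^3 + 1·5^4. Digit sequence: (2, 2, 0, 4, 1).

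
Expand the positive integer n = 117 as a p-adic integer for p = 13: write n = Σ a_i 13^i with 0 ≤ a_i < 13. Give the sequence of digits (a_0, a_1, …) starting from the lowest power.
(a_0, a_1, …) = (0, 9)

Repeated division by 13 gives the digits low-to-high: 117 = 9·13^1. Digit sequence: (0, 9).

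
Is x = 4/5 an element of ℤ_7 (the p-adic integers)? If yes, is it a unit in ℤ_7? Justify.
x ∈ ℤ_7^× (unit); v_7(x) = 0

ℤ_7 = {x ∈ ℚ_7 : v_7(x) ≥ 0} and ℤ_7^× = {x ∈ ℤ_7 : v_7(x) = 0}. Here v_7(4/5) = v_7(num) − v_7(den) = 0; compare against these criteria.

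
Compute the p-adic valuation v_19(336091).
v_19(336091) = 3

v_19(n) is the largest exponent k such that 19^k divides n. Factor out: 336091 = 19^3 · 49. (Sign doesn't affect v_p.) So v_19(336091) = 3.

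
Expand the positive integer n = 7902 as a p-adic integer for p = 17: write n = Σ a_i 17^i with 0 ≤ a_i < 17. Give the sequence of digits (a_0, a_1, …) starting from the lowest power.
(a_0, a_1, …) = (14, 5, 10, 1)

Repeated division by 17 gives the digits low-to-high: 7902 = 14 + 5·17^1 + 10·17^2 + 1·17^3. Digit sequence: (14, 5, 10, 1).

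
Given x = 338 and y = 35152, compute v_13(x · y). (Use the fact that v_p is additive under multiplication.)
v_13(11881376) = 5

v_p(x) = 2 (factor: 338 = 13^2 · 2); v_p(y) = 3 (factor: 35152 = 13^3 · 16). Additivity: v_p(xy) = v_p(x) + v_p(y) = 2 + 3 = 5. (Direct check: xy = 11881376 = 13^5 · (32).)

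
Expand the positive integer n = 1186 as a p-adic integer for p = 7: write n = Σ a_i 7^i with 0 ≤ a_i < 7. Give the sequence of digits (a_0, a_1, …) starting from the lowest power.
(a_0, a_1, …) = (3, 1, 3, 3)

Repeated division by 7 gives the digits low-to-high: 1186 = 3 + 1·7^1 + 3·7^2 + 3·7^3. Digit sequence: (3, 1, 3, 3).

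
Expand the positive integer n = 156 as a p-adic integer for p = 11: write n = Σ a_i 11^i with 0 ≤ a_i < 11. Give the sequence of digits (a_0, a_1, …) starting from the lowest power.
(a_0, a_1, …) = (2, 3, 1)

Repeated division by 11 gives the digits low-to-high: 156 = 2 + 3·11^1 + 1·11^2. Digit sequence: (2, 3, 1).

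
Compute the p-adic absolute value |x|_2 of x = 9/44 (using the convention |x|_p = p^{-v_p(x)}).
|9/44|_2 = 4

Step 1 — compute v_2(x) by factoring powers of 2 out of the numerator and denominator: v_2(9/44) = -2. Step 2 — apply |x|_p = p^{-v_p(x)} = 2^{2} = 4.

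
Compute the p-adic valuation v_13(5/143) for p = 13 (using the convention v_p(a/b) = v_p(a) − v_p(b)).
v_13(5/143) = -1

Factor powers of 13 from the numerator and denominator of the reduced fraction: 5 = 13^0 · 5 and 143 = 13^1 · 11. Apply v_p(a/b) = v_p(a) − v_p(b): v_13(5/143) = 0 − 1 = -1.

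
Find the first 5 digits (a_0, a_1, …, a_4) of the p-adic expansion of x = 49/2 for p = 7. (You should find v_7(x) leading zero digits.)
(a_0, …, a_4) = (0, 0, 4, 3, 3)

v_7(49/2) = 2, so a_0 = ... = a_1 = 0. Factor out: x = 7^2 · u with u = 1/2 a unit in ℤ_7. Expand u iteratively via a_{v+i} = u_i mod 7, u_{i+1} = (u_i − a_{v+i})/7:
  u_0 = 1/2;  a_2 = 4;  u_1 = (u_0 − 4)/7 = -1/2
  u_1 = -1/2;  a_3 = 3;  u_2 = (u_1 − 3)/7 = -1/2
  u_2 = -1/2;  a_4 = 3;  u_3 = (u_2 − 3)/7 = -1/2
Digits: (0, 0, 4, 3, 3).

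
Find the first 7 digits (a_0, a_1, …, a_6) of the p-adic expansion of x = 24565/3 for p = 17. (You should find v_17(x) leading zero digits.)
(a_0, …, a_6) = (0, 0, 0, 13, 5, 11, 5)

v_17(24565/3) = 3, so a_0 = ... = a_2 = 0. Factor out: x = 17^3 · u with u = 5/3 a unit in ℤ_17. Expand u iteratively via a_{v+i} = u_i mod 17, u_{i+1} = (u_i − a_{v+i})/17:
  u_0 = 5/3;  a_3 = 13;  u_1 = (u_0 − 13)/17 = -2/3
  u_1 = -2/3;  a_4 = 5;  u_2 = (u_1 − 5)/17 = -1/3
  u_2 = -1/3;  a_5 = 11;  u_3 = (u_2 − 11)/17 = -2/3
  u_3 = -2/3;  a_6 = 5;  u_4 = (u_3 − 5)/17 = -1/3
Digits: (0, 0, 0, 13, 5, 11, 5).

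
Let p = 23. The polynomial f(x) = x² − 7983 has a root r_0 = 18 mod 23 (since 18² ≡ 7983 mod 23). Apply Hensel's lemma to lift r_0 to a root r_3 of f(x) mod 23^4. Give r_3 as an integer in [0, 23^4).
r_3 = 39509 (mod 279841)

Hensel's recurrence: r_{i+1} = r_i − f(r_i)·(f′(r_i))^{-1} mod 23^{i+2}, with f′(x) = 2x. Iterate:
  r_0 = 18 (mod 23)
  r_1 = 363 (mod 529)
  r_2 = 3008 (mod 12167)
  r_3 = 39509 (mod 279841)
Final: r_3 = 39509, and one checks f(r_3) ≡ 0 mod 23^4.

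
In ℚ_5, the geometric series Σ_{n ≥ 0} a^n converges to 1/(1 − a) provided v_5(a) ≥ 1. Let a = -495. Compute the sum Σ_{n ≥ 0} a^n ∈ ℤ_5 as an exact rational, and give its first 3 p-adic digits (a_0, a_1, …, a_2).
Σ a^n = 1/(1 − a) = 1/496;  first 3 digits = (1, 1, 1)

v_5(a) = 1 ≥ 1, so the series converges in ℤ_5 to 1/(1 − a) = 1/(1 − (-495)) = 1/496. Expand this rational in ℤ_5: compute digits iteratively via d_i = x_i mod 5, x_{i+1} = (x_i − d_i)/5. The first 3 digits are (1, 1, 1).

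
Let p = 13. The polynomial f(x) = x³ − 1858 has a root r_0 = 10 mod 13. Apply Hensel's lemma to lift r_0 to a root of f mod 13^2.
r_1 = 23 (mod 169)

Hensel: r_{i+1} = r_i − f(r_i)/f′(r_i) mod 13^{i+2}, where f′(x) = 3x². Iterate:
  r_0 = 10 (mod 13)
  r_1 = 23 (mod 169)
Final: r = 23 with f(r) ≡ 0 mod 13^2.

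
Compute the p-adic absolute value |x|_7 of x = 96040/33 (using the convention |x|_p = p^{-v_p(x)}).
|96040/33|_7 = 1/2401

Step 1 — compute v_7(x) by factoring powers of 7 out of the numerator and denominator: v_7(96040/33) = 4. Step 2 — apply |x|_p = p^{-v_p(x)} = 7^{-4} = 1/2401.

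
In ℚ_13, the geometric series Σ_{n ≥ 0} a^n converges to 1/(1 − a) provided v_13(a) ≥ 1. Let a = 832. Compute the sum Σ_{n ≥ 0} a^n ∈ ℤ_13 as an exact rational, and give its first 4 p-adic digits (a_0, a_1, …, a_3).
Σ a^n = 1/(1 − a) = -1/831;  first 4 digits = (1, 12, 5, 2)

v_13(a) = 1 ≥ 1, so the series converges in ℤ_13 to 1/(1 − a) = 1/(1 − 832) = -1/831. Expand this rational in ℤ_13: compute digits iteratively via d_i = x_i mod 13, x_{i+1} = (x_i − d_i)/13. The first 4 digits are (1, 12, 5, 2).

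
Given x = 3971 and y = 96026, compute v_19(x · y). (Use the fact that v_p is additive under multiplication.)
v_19(381319246) = 5

v_p(x) = 2 (factor: 3971 = 19^2 · 11); v_p(y) = 3 (factor: 96026 = 19^3 · 14). Additivity: v_p(xy) = v_p(x) + v_p(y) = 2 + 3 = 5. (Direct check: xy = 381319246 = 19^5 · (154).)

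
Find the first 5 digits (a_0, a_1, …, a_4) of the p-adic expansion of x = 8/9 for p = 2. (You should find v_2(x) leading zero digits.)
(a_0, …, a_4) = (0, 0, 0, 1, 0)

v_2(8/9) = 3, so a_0 = ... = a_2 = 0. Factor out: x = 2^3 · u with u = 1/9 a unit in ℤ_2. Expand u iteratively via a_{v+i} = u_i mod 2, u_{i+1} = (u_i − a_{v+i})/2:
  u_0 = 1/9;  a_3 = 1;  u_1 = (u_0 − 1)/2 = -4/9
  u_1 = -4/9;  a_4 = 0;  u_2 = (u_1 − 0)/2 = -2/9
Digits: (0, 0, 0, 1, 0).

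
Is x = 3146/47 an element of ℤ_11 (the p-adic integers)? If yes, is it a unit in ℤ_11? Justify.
x ∈ ℤ_11 but not a unit; v_11(x) = 2 > 0

ℤ_11 = {x ∈ ℚ_11 : v_11(x) ≥ 0} and ℤ_11^× = {x ∈ ℤ_11 : v_11(x) = 0}. Here v_11(3146/47) = v_11(num) − v_11(den) = 2; compare against these criteria.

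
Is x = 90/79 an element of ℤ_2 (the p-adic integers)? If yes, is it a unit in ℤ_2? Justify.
x ∈ ℤ_2 but not a unit; v_2(x) = 1 > 0

ℤ_2 = {x ∈ ℚ_2 : v_2(x) ≥ 0} and ℤ_2^× = {x ∈ ℤ_2 : v_2(x) = 0}. Here v_2(90/79) = v_2(num) − v_2(den) = 1; compare against these criteria.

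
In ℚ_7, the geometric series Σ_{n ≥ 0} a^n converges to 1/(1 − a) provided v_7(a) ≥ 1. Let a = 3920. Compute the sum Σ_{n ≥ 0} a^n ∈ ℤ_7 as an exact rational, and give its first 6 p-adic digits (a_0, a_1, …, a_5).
Σ a^n = 1/(1 − a) = -1/3919;  first 6 digits = (1, 0, 3, 4, 3, 4)

v_7(a) = 2 ≥ 1, so the series converges in ℤ_7 to 1/(1 − a) = 1/(1 − 3920) = -1/3919. Expand this rational in ℤ_7: compute digits iteratively via d_i = x_i mod 7, x_{i+1} = (x_i − d_i)/7. The first 6 digits are (1, 0, 3, 4, 3, 4).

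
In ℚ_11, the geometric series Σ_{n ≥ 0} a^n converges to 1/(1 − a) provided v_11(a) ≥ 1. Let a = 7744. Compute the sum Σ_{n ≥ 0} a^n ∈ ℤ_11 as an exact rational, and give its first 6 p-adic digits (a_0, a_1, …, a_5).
Σ a^n = 1/(1 − a) = -1/7743;  first 6 digits = (1, 0, 9, 5, 4, 9)

v_11(a) = 2 ≥ 1, so the series converges in ℤ_11 to 1/(1 − a) = 1/(1 − 7744) = -1/7743. Expand this rational in ℤ_11: compute digits iteratively via d_i = x_i mod 11, x_{i+1} = (x_i − d_i)/11. The first 6 digits are (1, 0, 9, 5, 4, 9).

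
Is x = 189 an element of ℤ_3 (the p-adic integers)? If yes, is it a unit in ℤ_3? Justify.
x ∈ ℤ_3 but not a unit; v_3(x) = 3 > 0

ℤ_3 = {x ∈ ℚ_3 : v_3(x) ≥ 0} and ℤ_3^× = {x ∈ ℤ_3 : v_3(x) = 0}. Here v_3(189) = v_3(num) − v_3(den) = 3; compare against these criteria.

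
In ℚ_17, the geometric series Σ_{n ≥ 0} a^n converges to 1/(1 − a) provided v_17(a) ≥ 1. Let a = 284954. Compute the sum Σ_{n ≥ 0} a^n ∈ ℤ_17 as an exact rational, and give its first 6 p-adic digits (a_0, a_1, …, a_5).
Σ a^n = 1/(1 − a) = -1/284953;  first 6 digits = (1, 0, 0, 7, 3, 0)

v_17(a) = 3 ≥ 1, so the series converges in ℤ_17 to 1/(1 − a) = 1/(1 − 284954) = -1/284953. Expand this rational in ℤ_17: compute digits iteratively via d_i = x_i mod 17, x_{i+1} = (x_i − d_i)/17. The first 6 digits are (1, 0, 0, 7, 3, 0).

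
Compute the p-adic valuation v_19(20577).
v_19(20577) = 3

v_19(n) is the largest exponent k such that 19^k divides n. Factor out: 20577 = 19^3 · 3. (Sign doesn't affect v_p.) So v_19(20577) = 3.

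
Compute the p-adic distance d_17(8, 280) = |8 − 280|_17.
d_17(8, 280) = 1/17

Step 1 — x − y = 8 − 280 = -272. Step 2 — v_17(-272) = 1 (factor: -272 = −(17^1 · 16); the sign does not affect v_p). Step 3 — |x − y|_17 = 17^{-1} = 1/17.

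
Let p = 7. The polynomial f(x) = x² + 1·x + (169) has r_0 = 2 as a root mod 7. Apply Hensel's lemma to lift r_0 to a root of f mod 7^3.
r_2 = 65 (mod 343)

Hensel: r_{i+1} = r_i − f(r_i)·(f′(r_i))^{-1} mod 7^{i+2}, f′(x) = 2x + 1. Iterate:
  r_0 = 2 (mod 7)
  r_1 = 16 (mod 49)
  r_2 = 65 (mod 343)
Final: r = 65 satisfies f(r) ≡ 0 mod 7^3.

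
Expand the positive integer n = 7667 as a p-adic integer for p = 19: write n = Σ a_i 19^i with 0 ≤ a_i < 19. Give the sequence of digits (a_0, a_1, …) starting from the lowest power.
(a_0, a_1, …) = (10, 4, 2, 1)

Repeated division by 19 gives the digits low-to-high: 7667 = 10 + 4·19^1 + 2·19^2 + 1·19^3. Digit sequence: (10, 4, 2, 1).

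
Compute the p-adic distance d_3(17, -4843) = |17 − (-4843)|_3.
d_3(17, -4843) = 1/243

Step 1 — x − y = 17 − (-4843) = 4860. Step 2 — v_3(4860) = 5 (factor: 4860 = (3^5 · 20); the sign does not affect v_p). Step 3 — |x − y|_3 = 3^{-5} = 1/243.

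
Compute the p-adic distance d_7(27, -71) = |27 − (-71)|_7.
d_7(27, -71) = 1/49

Step 1 — x − y = 27 − (-71) = 98. Step 2 — v_7(98) = 2 (factor: 98 = (7^2 · 2); the sign does not affect v_p). Step 3 — |x − y|_7 = 7^{-2} = 1/49.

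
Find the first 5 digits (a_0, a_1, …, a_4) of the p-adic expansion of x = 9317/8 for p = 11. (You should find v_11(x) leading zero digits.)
(a_0, …, a_4) = (0, 0, 0, 5, 1)

v_11(9317/8) = 3, so a_0 = ... = a_2 = 0. Factor out: x = 11^3 · u with u = 7/8 a unit in ℤ_11. Expand u iteratively via a_{v+i} = u_i mod 11, u_{i+1} = (u_i − a_{v+i})/11:
  u_0 = 7/8;  a_3 = 5;  u_1 = (u_0 − 5)/11 = -3/8
  u_1 = -3/8;  a_4 = 1;  u_2 = (u_1 − 1)/11 = -1/8
Digits: (0, 0, 0, 5, 1).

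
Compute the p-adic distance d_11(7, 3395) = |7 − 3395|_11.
d_11(7, 3395) = 1/121

Step 1 — x − y = 7 − 3395 = -3388. Step 2 — v_11(-3388) = 2 (factor: -3388 = −(11^2 · 28); the sign does not affect v_p). Step 3 — |x − y|_11 = 11^{-2} = 1/121.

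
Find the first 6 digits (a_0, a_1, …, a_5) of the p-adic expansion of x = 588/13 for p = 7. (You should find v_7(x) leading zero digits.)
(a_0, …, a_5) = (0, 0, 2, 2, 4, 1)

v_7(588/13) = 2, so a_0 = ... = a_1 = 0. Factor out: x = 7^2 · u with u = 12/13 a unit in ℤ_7. Expand u iteratively via a_{v+i} = u_i mod 7, u_{i+1} = (u_i − a_{v+i})/7:
  u_0 = 12/13;  a_2 = 2;  u_1 = (u_0 − 2)/7 = -2/13
  u_1 = -2/13;  a_3 = 2;  u_2 = (u_1 − 2)/7 = -4/13
  u_2 = -4/13;  a_4 = 4;  u_3 = (u_2 − 4)/7 = -8/13
  u_3 = -8/13;  a_5 = 1;  u_4 = (u_3 − 1)/7 = -3/13
Digits: (0, 0, 2, 2, 4, 1).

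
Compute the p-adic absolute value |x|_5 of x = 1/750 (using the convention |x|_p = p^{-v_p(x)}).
|1/750|_5 = 125

Step 1 — compute v_5(x) by factoring powers of 5 out of the numerator and denominator: v_5(1/750) = -3. Step 2 — apply |x|_p = p^{-v_p(x)} = 5^{3} = 125.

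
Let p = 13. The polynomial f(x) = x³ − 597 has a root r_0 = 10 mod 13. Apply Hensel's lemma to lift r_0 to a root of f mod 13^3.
r_2 = 2142 (mod 2197)

Hensel: r_{i+1} = r_i − f(r_i)/f′(r_i) mod 13^{i+2}, where f′(x) = 3x². Iterate:
  r_0 = 10 (mod 13)
  r_1 = 114 (mod 169)
  r_2 = 2142 (mod 2197)
Final: r = 2142 with f(r) ≡ 0 mod 13^3.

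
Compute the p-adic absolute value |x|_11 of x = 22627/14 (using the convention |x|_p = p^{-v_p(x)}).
|22627/14|_11 = 1/1331

Step 1 — compute v_11(x) by factoring powers of 11 out of the numerator and denominator: v_11(22627/14) = 3. Step 2 — apply |x|_p = p^{-v_p(x)} = 11^{-3} = 1/1331.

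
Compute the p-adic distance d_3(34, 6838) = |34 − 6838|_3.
d_3(34, 6838) = 1/243

Step 1 — x − y = 34 − 6838 = -6804. Step 2 — v_3(-6804) = 5 (factor: -6804 = −(3^5 · 28); the sign does not affect v_p). Step 3 — |x − y|_3 = 3^{-5} = 1/243.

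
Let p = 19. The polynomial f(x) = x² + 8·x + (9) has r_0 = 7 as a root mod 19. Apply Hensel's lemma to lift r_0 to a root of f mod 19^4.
r_3 = 38596 (mod 130321)

Hensel: r_{i+1} = r_i − f(r_i)·(f′(r_i))^{-1} mod 19^{i+2}, f′(x) = 2x + 8. Iterate:
  r_0 = 7 (mod 19)
  r_1 = 330 (mod 361)
  r_2 = 4301 (mod 6859)
  r_3 = 38596 (mod 130321)
Final: r = 38596 satisfies f(r) ≡ 0 mod 19^4.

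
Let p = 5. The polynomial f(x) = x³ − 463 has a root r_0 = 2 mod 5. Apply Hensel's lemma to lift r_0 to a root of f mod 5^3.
r_2 = 42 (mod 125)

Hensel: r_{i+1} = r_i − f(r_i)/f′(r_i) mod 5^{i+2}, where f′(x) = 3x². Iterate:
  r_0 = 2 (mod 5)
  r_1 = 17 (mod 25)
  r_2 = 42 (mod 125)
Final: r = 42 with f(r) ≡ 0 mod 5^3.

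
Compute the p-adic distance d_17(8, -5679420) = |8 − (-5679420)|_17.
d_17(8, -5679420) = 1/1419857

Step 1 — x − y = 8 − (-5679420) = 5679428. Step 2 — v_17(5679428) = 5 (factor: 5679428 = (17^5 · 4); the sign does not affect v_p). Step 3 — |x − y|_17 = 17^{-5} = 1/1419857.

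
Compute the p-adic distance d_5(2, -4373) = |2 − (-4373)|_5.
d_5(2, -4373) = 1/625

Step 1 — x − y = 2 − (-4373) = 4375. Step 2 — v_5(4375) = 4 (factor: 4375 = (5^4 · 7); the sign does not affect v_p). Step 3 — |x − y|_5 = 5^{-4} = 1/625.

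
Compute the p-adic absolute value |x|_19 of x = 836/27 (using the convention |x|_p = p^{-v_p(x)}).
|836/27|_19 = 1/19

Step 1 — compute v_19(x) by factoring powers of 19 out of the numerator and denominator: v_19(836/27) = 1. Step 2 — apply |x|_p = p^{-v_p(x)} = 19^{-1} = 1/19.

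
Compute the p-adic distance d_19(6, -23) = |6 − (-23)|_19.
d_19(6, -23) = 1

Step 1 — x − y = 6 − (-23) = 29. Step 2 — v_19(29) = 0 (factor: 29 = (19^0 · 29); the sign does not affect v_p). Step 3 — |x − y|_19 = 19^{0} = 1.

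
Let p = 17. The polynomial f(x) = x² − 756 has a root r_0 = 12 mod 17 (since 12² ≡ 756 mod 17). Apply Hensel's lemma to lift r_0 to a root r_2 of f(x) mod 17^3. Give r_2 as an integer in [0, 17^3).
r_2 = 471 (mod 4913)

Hensel's recurrence: r_{i+1} = r_i − f(r_i)·(f′(r_i))^{-1} mod 17^{i+2}, with f′(x) = 2x. Iterate:
  r_0 = 12 (mod 17)
  r_1 = 182 (mod 289)
  r_2 = 471 (mod 4913)
Final: r_2 = 471, and one checks f(r_2) ≡ 0 mod 17^3.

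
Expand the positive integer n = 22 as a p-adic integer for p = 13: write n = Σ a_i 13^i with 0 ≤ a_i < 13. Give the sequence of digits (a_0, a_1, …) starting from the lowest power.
(a_0, a_1, …) = (9, 1)

Repeated division by 13 gives the digits low-to-high: 22 = 9 + 1·13^1. Digit sequence: (9, 1).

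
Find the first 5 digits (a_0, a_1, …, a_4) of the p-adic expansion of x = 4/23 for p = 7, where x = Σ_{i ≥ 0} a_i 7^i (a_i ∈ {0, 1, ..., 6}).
(a_0, …, a_4) = (2, 4, 0, 6, 4)

v_7(4/23) = 0 (numerator and denominator both coprime to 7), so x ∈ ℤ_7^×. Compute digits iteratively via a_i = x_i mod 7, x_{i+1} = (x_i − a_i)/7, with x_0 = x:
  x_0 = 4/23;  a_0 = 2;  x_1 = (x_0 − 2)/7 = -6/23
  x_1 = -6/23;  a_1 = 4;  x_2 = (x_1 − 4)/7 = -14/23
  x_2 = -14/23;  a_2 = 0;  x_3 = (x_2 − 0)/7 = -2/23
  x_3 = -2/23;  a_3 = 6;  x_4 = (x_3 − 6)/7 = -20/23
  x_4 = -20/23;  a_4 = 4;  x_5 = (x_4 − 4)/7 = -16/23
Digits: (2, 4, 0, 6, 4).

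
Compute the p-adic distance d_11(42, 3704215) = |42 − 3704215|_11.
d_11(42, 3704215) = 1/161051

Step 1 — x − y = 42 − 3704215 = -3704173. Step 2 — v_11(-3704173) = 5 (factor: -3704173 = −(11^5 · 23); the sign does not affect v_p). Step 3 — |x − y|_11 = 11^{-5} = 1/161051.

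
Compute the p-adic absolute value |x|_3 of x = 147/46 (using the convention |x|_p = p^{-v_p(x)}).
|147/46|_3 = 1/3

Step 1 — compute v_3(x) by factoring powers of 3 out of the numerator and denominator: v_3(147/46) = 1. Step 2 — apply |x|_p = p^{-v_p(x)} = 3^{-1} = 1/3.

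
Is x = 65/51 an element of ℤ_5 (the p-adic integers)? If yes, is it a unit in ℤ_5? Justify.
x ∈ ℤ_5 but not a unit; v_5(x) = 1 > 0

ℤ_5 = {x ∈ ℚ_5 : v_5(x) ≥ 0} and ℤ_5^× = {x ∈ ℤ_5 : v_5(x) = 0}. Here v_5(65/51) = v_5(num) − v_5(den) = 1; compare against these criteria.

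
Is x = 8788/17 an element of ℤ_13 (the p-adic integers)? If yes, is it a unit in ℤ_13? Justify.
x ∈ ℤ_13 but not a unit; v_13(x) = 3 > 0

ℤ_13 = {x ∈ ℚ_13 : v_13(x) ≥ 0} and ℤ_13^× = {x ∈ ℤ_13 : v_13(x) = 0}. Here v_13(8788/17) = v_13(num) − v_13(den) = 3; compare against these criteria.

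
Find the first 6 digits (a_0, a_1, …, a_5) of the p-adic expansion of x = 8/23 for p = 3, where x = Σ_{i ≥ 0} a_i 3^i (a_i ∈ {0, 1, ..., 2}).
(a_0, …, a_5) = (1, 2, 2, 0, 1, 1)

v_3(8/23) = 0 (numerator and denominator both coprime to 3), so x ∈ ℤ_3^×. Compute digits iteratively via a_i = x_i mod 3, x_{i+1} = (x_i − a_i)/3, with x_0 = x:
  x_0 = 8/23;  a_0 = 1;  x_1 = (x_0 − 1)/3 = -5/23
  x_1 = -5/23;  a_1 = 2;  x_2 = (x_1 − 2)/3 = -17/23
  x_2 = -17/23;  a_2 = 2;  x_3 = (x_2 − 2)/3 = -21/23
  x_3 = -21/23;  a_3 = 0;  x_4 = (x_3 − 0)/3 = -7/23
  x_4 = -7/23;  a_4 = 1;  x_5 = (x_4 − 1)/3 = -10/23
  x_5 = -10/23;  a_5 = 1;  x_6 = (x_5 − 1)/3 = -11/23
Digits: (1, 2, 2, 0, 1, 1).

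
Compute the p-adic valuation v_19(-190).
v_19(-190) = 1

v_19(n) is the largest exponent k such that 19^k divides n. Factor out: -190 = -19^1 · 10. (Sign doesn't affect v_p.) So v_19(-190) = 1.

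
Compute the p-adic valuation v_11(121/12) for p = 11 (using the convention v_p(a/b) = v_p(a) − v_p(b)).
v_11(121/12) = 2

Factor powers of 11 from the numerator and denominator of the reduced fraction: 121 = 11^2 · 1 and 12 = 11^0 · 12. Apply v_p(a/b) = v_p(a) − v_p(b): v_11(121/12) = 2 − 0 = 2.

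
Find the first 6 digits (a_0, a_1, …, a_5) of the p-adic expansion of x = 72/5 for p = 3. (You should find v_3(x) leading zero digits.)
(a_0, …, a_5) = (0, 0, 1, 2, 0, 1)

v_3(72/5) = 2, so a_0 = ... = a_1 = 0. Factor out: x = 3^2 · u with u = 8/5 a unit in ℤ_3. Expand u iteratively via a_{v+i} = u_i mod 3, u_{i+1} = (u_i − a_{v+i})/3:
  u_0 = 8/5;  a_2 = 1;  u_1 = (u_0 − 1)/3 = 1/5
  u_1 = 1/5;  a_3 = 2;  u_2 = (u_1 − 2)/3 = -3/5
  u_2 = -3/5;  a_4 = 0;  u_3 = (u_2 − 0)/3 = -1/5
  u_3 = -1/5;  a_5 = 1;  u_4 = (u_3 − 1)/3 = -2/5
Digits: (0, 0, 1, 2, 0, 1).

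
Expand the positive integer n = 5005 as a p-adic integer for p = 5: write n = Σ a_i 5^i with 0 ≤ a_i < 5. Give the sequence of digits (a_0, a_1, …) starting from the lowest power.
(a_0, a_1, …) = (0, 1, 0, 0, 3, 1)

Repeated division by 5 gives the digits low-to-high: 5005 = 1·5^1 + 3·5^4 + 1·5^5. Digit sequence: (0, 1, 0, 0, 3, 1).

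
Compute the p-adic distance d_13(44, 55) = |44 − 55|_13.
d_13(44, 55) = 1

Step 1 — x − y = 44 − 55 = -11. Step 2 — v_13(-11) = 0 (factor: -11 = −(13^0 · 11); the sign does not affect v_p). Step 3 — |x − y|_13 = 13^{0} = 1.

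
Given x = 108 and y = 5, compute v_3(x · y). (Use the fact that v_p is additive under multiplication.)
v_3(540) = 3

v_p(x) = 3 (factor: 108 = 3^3 · 4); v_p(y) = 0 (factor: 5 = 3^0 · 5). Additivity: v_p(xy) = v_p(x) + v_p(y) = 3 + 0 = 3. (Direct check: xy = 540 = 3^3 · (20).)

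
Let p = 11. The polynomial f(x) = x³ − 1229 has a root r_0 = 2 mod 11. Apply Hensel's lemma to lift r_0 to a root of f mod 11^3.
r_2 = 376 (mod 1331)

Hensel: r_{i+1} = r_i − f(r_i)/f′(r_i) mod 11^{i+2}, where f′(x) = 3x². Iterate:
  r_0 = 2 (mod 11)
  r_1 = 13 (mod 121)
  r_2 = 376 (mod 1331)
Final: r = 376 with f(r) ≡ 0 mod 11^3.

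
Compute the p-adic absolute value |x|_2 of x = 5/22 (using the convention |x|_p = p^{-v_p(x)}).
|5/22|_2 = 2

Step 1 — compute v_2(x) by factoring powers of 2 out of the numerator and denominator: v_2(5/22) = -1. Step 2 — apply |x|_p = p^{-v_p(x)} = 2^{1} = 2.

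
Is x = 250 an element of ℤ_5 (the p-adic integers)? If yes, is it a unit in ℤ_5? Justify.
x ∈ ℤ_5 but not a unit; v_5(x) = 3 > 0

ℤ_5 = {x ∈ ℚ_5 : v_5(x) ≥ 0} and ℤ_5^× = {x ∈ ℤ_5 : v_5(x) = 0}. Here v_5(250) = v_5(num) − v_5(den) = 3; compare against these criteria.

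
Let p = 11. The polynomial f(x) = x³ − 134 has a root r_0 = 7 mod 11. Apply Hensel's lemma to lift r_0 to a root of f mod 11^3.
r_2 = 1195 (mod 1331)

Hensel: r_{i+1} = r_i − f(r_i)/f′(r_i) mod 11^{i+2}, where f′(x) = 3x². Iterate:
  r_0 = 7 (mod 11)
  r_1 = 106 (mod 121)
  r_2 = 1195 (mod 1331)
Final: r = 1195 with f(r) ≡ 0 mod 11^3.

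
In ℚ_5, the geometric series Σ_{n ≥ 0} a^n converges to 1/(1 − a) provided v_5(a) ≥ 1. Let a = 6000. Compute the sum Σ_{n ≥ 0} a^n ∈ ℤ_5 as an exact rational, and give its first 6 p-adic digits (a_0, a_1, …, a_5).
Σ a^n = 1/(1 − a) = -1/5999;  first 6 digits = (1, 0, 0, 3, 4, 1)

v_5(a) = 3 ≥ 1, so the series converges in ℤ_5 to 1/(1 − a) = 1/(1 − 6000) = -1/5999. Expand this rational in ℤ_5: compute digits iteratively via d_i = x_i mod 5, x_{i+1} = (x_i − d_i)/5. The first 6 digits are (1, 0, 0, 3, 4, 1).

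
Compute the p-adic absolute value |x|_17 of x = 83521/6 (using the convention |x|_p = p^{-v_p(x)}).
|83521/6|_17 = 1/83521

Step 1 — compute v_17(x) by factoring powers of 17 out of the numerator and denominator: v_17(83521/6) = 4. Step 2 — apply |x|_p = p^{-v_p(x)} = 17^{-4} = 1/83521.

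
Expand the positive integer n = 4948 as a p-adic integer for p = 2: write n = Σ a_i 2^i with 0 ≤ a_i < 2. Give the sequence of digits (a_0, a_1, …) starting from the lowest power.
(a_0, a_1, …) = (0, 0, 1, 0, 1, 0, 1, 0, 1, 1, 0, 0, 1)

Repeated division by 2 gives the digits low-to-high: 4948 = 1·2^2 + 1·2^4 + 1·2^6 + 1·2^8 + 1·2^9 + 1·2^12. Digit sequence: (0, 0, 1, 0, 1, 0, 1, 0, 1, 1, 0, 0, 1).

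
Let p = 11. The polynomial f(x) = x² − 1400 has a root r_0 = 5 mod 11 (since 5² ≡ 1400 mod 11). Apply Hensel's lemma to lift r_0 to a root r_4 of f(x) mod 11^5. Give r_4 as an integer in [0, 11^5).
r_4 = 78611 (mod 161051)

Hensel's recurrence: r_{i+1} = r_i − f(r_i)·(f′(r_i))^{-1} mod 11^{i+2}, with f′(x) = 2x. Iterate:
  r_0 = 5 (mod 11)
  r_1 = 82 (mod 121)
  r_2 = 82 (mod 1331)
  r_3 = 5406 (mod 14641)
  r_4 = 78611 (mod 161051)
Final: r_4 = 78611, and one checks f(r_4) ≡ 0 mod 11^5.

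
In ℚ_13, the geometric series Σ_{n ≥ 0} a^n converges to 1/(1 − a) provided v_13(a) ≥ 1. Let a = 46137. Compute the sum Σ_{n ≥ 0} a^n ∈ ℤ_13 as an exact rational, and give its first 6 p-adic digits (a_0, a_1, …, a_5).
Σ a^n = 1/(1 − a) = -1/46136;  first 6 digits = (1, 0, 0, 8, 1, 0)

v_13(a) = 3 ≥ 1, so the series converges in ℤ_13 to 1/(1 − a) = 1/(1 − 46137) = -1/46136. Expand this rational in ℤ_13: compute digits iteratively via d_i = x_i mod 13, x_{i+1} = (x_i − d_i)/13. The first 6 digits are (1, 0, 0, 8, 1, 0).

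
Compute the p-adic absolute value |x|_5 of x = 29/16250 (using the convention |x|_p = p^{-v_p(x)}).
|29/16250|_5 = 625

Step 1 — compute v_5(x) by factoring powers of 5 out of the numerator and denominator: v_5(29/16250) = -4. Step 2 — apply |x|_p = p^{-v_p(x)} = 5^{4} = 625.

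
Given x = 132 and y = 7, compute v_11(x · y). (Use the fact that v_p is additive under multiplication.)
v_11(924) = 1

v_p(x) = 1 (factor: 132 = 11^1 · 12); v_p(y) = 0 (factor: 7 = 11^0 · 7). Additivity: v_p(xy) = v_p(x) + v_p(y) = 1 + 0 = 1. (Direct check: xy = 924 = 11^1 · (84).)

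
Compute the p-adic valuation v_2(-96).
v_2(-96) = 5

v_2(n) is the largest exponent k such that 2^k divides n. Factor out: -96 = -2^5 · 3. (Sign doesn't affect v_p.) So v_2(-96) = 5.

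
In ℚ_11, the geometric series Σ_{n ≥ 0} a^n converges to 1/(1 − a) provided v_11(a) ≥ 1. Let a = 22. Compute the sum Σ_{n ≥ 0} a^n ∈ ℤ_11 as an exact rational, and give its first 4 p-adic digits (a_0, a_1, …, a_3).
Σ a^n = 1/(1 − a) = -1/21;  first 4 digits = (1, 2, 4, 8)

v_11(a) = 1 ≥ 1, so the series converges in ℤ_11 to 1/(1 − a) = 1/(1 − 22) = -1/21. Expand this rational in ℤ_11: compute digits iteratively via d_i = x_i mod 11, x_{i+1} = (x_i − d_i)/11. The first 4 digits are (1, 2, 4, 8).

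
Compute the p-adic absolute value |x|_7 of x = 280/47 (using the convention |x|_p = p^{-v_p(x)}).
|280/47|_7 = 1/7

Step 1 — compute v_7(x) by factoring powers of 7 out of the numerator and denominator: v_7(280/47) = 1. Step 2 — apply |x|_p = p^{-v_p(x)} = 7^{-1} = 1/7.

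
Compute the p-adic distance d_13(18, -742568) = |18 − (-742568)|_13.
d_13(18, -742568) = 1/371293

Step 1 — x − y = 18 − (-742568) = 742586. Step 2 — v_13(742586) = 5 (factor: 742586 = (13^5 · 2); the sign does not affect v_p). Step 3 — |x − y|_13 = 13^{-5} = 1/371293.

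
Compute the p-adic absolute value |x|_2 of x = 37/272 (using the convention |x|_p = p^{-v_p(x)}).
|37/272|_2 = 16

Step 1 — compute v_2(x) by factoring powers of 2 out of the numerator and denominator: v_2(37/272) = -4. Step 2 — apply |x|_p = p^{-v_p(x)} = 2^{4} = 16.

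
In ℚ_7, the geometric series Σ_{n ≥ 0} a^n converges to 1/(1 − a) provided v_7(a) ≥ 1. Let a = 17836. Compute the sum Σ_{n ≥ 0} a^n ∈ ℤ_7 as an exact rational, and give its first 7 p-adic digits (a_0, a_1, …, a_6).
Σ a^n = 1/(1 − a) = -1/17835;  first 7 digits = (1, 0, 0, 3, 0, 1, 2)

v_7(a) = 3 ≥ 1, so the series converges in ℤ_7 to 1/(1 − a) = 1/(1 − 17836) = -1/17835. Expand this rational in ℤ_7: compute digits iteratively via d_i = x_i mod 7, x_{i+1} = (x_i − d_i)/7. The first 7 digits are (1, 0, 0, 3, 0, 1, 2).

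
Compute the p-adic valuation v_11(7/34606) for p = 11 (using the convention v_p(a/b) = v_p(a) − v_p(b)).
v_11(7/34606) = -3

Factor powers of 11 from the numerator and denominator of the reduced fraction: 7 = 11^0 · 7 and 34606 = 11^3 · 26. Apply v_p(a/b) = v_p(a) − v_p(b): v_11(7/34606) = 0 − 3 = -3.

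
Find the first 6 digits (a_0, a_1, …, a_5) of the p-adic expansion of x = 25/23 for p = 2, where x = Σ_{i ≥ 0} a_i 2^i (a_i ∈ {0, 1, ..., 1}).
(a_0, …, a_5) = (1, 1, 1, 1, 0, 0)

v_2(25/23) = 0 (numerator and denominator both coprime to 2), so x ∈ ℤ_2^×. Compute digits iteratively via a_i = x_i mod 2, x_{i+1} = (x_i − a_i)/2, with x_0 = x:
  x_0 = 25/23;  a_0 = 1;  x_1 = (x_0 − 1)/2 = 1/23
  x_1 = 1/23;  a_1 = 1;  x_2 = (x_1 − 1)/2 = -11/23
  x_2 = -11/23;  a_2 = 1;  x_3 = (x_2 − 1)/2 = -17/23
  x_3 = -17/23;  a_3 = 1;  x_4 = (x_3 − 1)/2 = -20/23
  x_4 = -20/23;  a_4 = 0;  x_5 = (x_4 − 0)/2 = -10/23
  x_5 = -10/23;  a_5 = 0;  x_6 = (x_5 − 0)/2 = -5/23
Digits: (1, 1, 1, 1, 0, 0).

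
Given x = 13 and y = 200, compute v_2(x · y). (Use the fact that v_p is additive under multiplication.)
v_2(2600) = 3

v_p(x) = 0 (factor: 13 = 2^0 · 13); v_p(y) = 3 (factor: 200 = 2^3 · 25). Additivity: v_p(xy) = v_p(x) + v_p(y) = 0 + 3 = 3. (Direct check: xy = 2600 = 2^3 · (325).)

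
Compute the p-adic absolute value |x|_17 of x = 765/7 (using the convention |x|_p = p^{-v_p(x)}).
|765/7|_17 = 1/17

Step 1 — compute v_17(x) by factoring powers of 17 out of the numerator and denominator: v_17(765/7) = 1. Step 2 — apply |x|_p = p^{-v_p(x)} = 17^{-1} = 1/17.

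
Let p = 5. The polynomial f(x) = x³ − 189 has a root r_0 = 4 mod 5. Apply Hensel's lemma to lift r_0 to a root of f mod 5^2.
r_1 = 4 (mod 25)

Hensel: r_{i+1} = r_i − f(r_i)/f′(r_i) mod 5^{i+2}, where f′(x) = 3x². Iterate:
  r_0 = 4 (mod 5)
  r_1 = 4 (mod 25)
Final: r = 4 with f(r) ≡ 0 mod 5^2.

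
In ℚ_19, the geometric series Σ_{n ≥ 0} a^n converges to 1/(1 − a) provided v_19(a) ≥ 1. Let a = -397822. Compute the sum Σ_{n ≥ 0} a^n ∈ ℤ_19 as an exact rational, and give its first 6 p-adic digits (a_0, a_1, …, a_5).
Σ a^n = 1/(1 − a) = 1/397823;  first 6 digits = (1, 0, 0, 18, 15, 18)

v_19(a) = 3 ≥ 1, so the series converges in ℤ_19 to 1/(1 − a) = 1/(1 − (-397822)) = 1/397823. Expand this rational in ℤ_19: compute digits iteratively via d_i = x_i mod 19, x_{i+1} = (x_i − d_i)/19. The first 6 digits are (1, 0, 0, 18, 15, 18).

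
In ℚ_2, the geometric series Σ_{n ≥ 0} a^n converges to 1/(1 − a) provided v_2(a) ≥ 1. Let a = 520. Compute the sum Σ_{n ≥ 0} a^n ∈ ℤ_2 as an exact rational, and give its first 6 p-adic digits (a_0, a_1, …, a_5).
Σ a^n = 1/(1 − a) = -1/519;  first 6 digits = (1, 0, 0, 1, 0, 0)

v_2(a) = 3 ≥ 1, so the series converges in ℤ_2 to 1/(1 − a) = 1/(1 − 520) = -1/519. Expand this rational in ℤ_2: compute digits iteratively via d_i = x_i mod 2, x_{i+1} = (x_i − d_i)/2. The first 6 digits are (1, 0, 0, 1, 0, 0).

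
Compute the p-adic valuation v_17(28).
v_17(28) = 0

v_17(n) is the largest exponent k such that 17^k divides n. Factor out: 28 = 17^0 · 28. (Sign doesn't affect v_p.) So v_17(28) = 0.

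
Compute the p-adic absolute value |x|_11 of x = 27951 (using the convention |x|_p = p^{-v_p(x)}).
|27951|_11 = 1/1331

Step 1 — compute v_11(x) by factoring powers of 11 out of the numerator and denominator: v_11(27951) = 3. Step 2 — apply |x|_p = p^{-v_p(x)} = 11^{-3} = 1/1331.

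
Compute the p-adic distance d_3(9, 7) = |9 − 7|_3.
d_3(9, 7) = 1

Step 1 — x − y = 9 − 7 = 2. Step 2 — v_3(2) = 0 (factor: 2 = (3^0 · 2); the sign does not affect v_p). Step 3 — |x − y|_3 = 3^{0} = 1.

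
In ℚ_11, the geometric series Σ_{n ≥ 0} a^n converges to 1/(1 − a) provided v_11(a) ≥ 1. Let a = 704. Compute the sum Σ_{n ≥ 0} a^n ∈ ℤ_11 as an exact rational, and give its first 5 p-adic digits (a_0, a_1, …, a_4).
Σ a^n = 1/(1 − a) = -1/703;  first 5 digits = (1, 9, 9, 1, 0)

v_11(a) = 1 ≥ 1, so the series converges in ℤ_11 to 1/(1 − a) = 1/(1 − 704) = -1/703. Expand this rational in ℤ_11: compute digits iteratively via d_i = x_i mod 11, x_{i+1} = (x_i − d_i)/11. The first 5 digits are (1, 9, 9, 1, 0).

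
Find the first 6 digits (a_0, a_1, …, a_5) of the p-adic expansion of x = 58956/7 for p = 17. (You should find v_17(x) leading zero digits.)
(a_0, …, a_5) = (0, 0, 0, 9, 2, 12)

v_17(58956/7) = 3, so a_0 = ... = a_2 = 0. Factor out: x = 17^3 · u with u = 12/7 a unit in ℤ_17. Expand u iteratively via a_{v+i} = u_i mod 17, u_{i+1} = (u_i − a_{v+i})/17:
  u_0 = 12/7;  a_3 = 9;  u_1 = (u_0 − 9)/17 = -3/7
  u_1 = -3/7;  a_4 = 2;  u_2 = (u_1 − 2)/17 = -1/7
  u_2 = -1/7;  a_5 = 12;  u_3 = (u_2 − 12)/17 = -5/7
Digits: (0, 0, 0, 9, 2, 12).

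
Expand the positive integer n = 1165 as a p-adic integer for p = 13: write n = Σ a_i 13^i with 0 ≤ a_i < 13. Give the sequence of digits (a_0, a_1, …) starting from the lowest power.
(a_0, a_1, …) = (8, 11, 6)

Repeated division by 13 gives the digits low-to-high: 1165 = 8 + 11·13^1 + 6·13^2. Digit sequence: (8, 11, 6).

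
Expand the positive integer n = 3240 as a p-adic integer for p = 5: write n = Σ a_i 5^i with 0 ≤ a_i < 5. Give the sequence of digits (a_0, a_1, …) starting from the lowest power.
(a_0, a_1, …) = (0, 3, 4, 0, 0, 1)

Repeated division by 5 gives the digits low-to-high: 3240 = 3·5^1 + 4·5^2 + 1·5^5. Digit sequence: (0, 3, 4, 0, 0, 1).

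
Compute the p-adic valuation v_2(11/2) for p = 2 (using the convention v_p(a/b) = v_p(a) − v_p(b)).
v_2(11/2) = -1

Factor powers of 2 from the numerator and denominator of the reduced fraction: 11 = 2^0 · 11 and 2 = 2^1 · 1. Apply v_p(a/b) = v_p(a) − v_p(b): v_2(11/2) = 0 − 1 = -1.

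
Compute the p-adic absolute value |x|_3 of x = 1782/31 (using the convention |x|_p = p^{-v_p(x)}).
|1782/31|_3 = 1/81

Step 1 — compute v_3(x) by factoring powers of 3 out of the numerator and denominator: v_3(1782/31) = 4. Step 2 — apply |x|_p = p^{-v_p(x)} = 3^{-4} = 1/81.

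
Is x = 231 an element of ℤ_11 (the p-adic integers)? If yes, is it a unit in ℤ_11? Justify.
x ∈ ℤ_11 but not a unit; v_11(x) = 1 > 0

ℤ_11 = {x ∈ ℚ_11 : v_11(x) ≥ 0} and ℤ_11^× = {x ∈ ℤ_11 : v_11(x) = 0}. Here v_11(231) = v_11(num) − v_11(den) = 1; compare against these criteria.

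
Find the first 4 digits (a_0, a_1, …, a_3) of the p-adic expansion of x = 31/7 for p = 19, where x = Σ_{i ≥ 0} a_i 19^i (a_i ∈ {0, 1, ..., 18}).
(a_0, …, a_3) = (18, 2, 8, 5)

v_19(31/7) = 0 (numerator and denominator both coprime to 19), so x ∈ ℤ_19^×. Compute digits iteratively via a_i = x_i mod 19, x_{i+1} = (x_i − a_i)/19, with x_0 = x:
  x_0 = 31/7;  a_0 = 18;  x_1 = (x_0 − 18)/19 = -5/7
  x_1 = -5/7;  a_1 = 2;  x_2 = (x_1 − 2)/19 = -1/7
  x_2 = -1/7;  a_2 = 8;  x_3 = (x_2 − 8)/19 = -3/7
  x_3 = -3/7;  a_3 = 5;  x_4 = (x_3 − 5)/19 = -2/7
Digits: (18, 2, 8, 5).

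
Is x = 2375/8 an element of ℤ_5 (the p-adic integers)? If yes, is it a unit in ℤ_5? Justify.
x ∈ ℤ_5 but not a unit; v_5(x) = 3 > 0

ℤ_5 = {x ∈ ℚ_5 : v_5(x) ≥ 0} and ℤ_5^× = {x ∈ ℤ_5 : v_5(x) = 0}. Here v_5(2375/8) = v_5(num) − v_5(den) = 3; compare against these criteria.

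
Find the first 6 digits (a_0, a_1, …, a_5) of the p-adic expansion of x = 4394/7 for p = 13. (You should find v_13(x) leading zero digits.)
(a_0, …, a_5) = (0, 0, 0, 4, 9, 3)

v_13(4394/7) = 3, so a_0 = ... = a_2 = 0. Factor out: x = 13^3 · u with u = 2/7 a unit in ℤ_13. Expand u iteratively via a_{v+i} = u_i mod 13, u_{i+1} = (u_i − a_{v+i})/13:
  u_0 = 2/7;  a_3 = 4;  u_1 = (u_0 − 4)/13 = -2/7
  u_1 = -2/7;  a_4 = 9;  u_2 = (u_1 − 9)/13 = -5/7
  u_2 = -5/7;  a_5 = 3;  u_3 = (u_2 − 3)/13 = -2/7
Digits: (0, 0, 0, 4, 9, 3).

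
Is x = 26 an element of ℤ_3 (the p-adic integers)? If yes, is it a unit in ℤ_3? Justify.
x ∈ ℤ_3^× (unit); v_3(x) = 0

ℤ_3 = {x ∈ ℚ_3 : v_3(x) ≥ 0} and ℤ_3^× = {x ∈ ℤ_3 : v_3(x) = 0}. Here v_3(26) = v_3(num) − v_3(den) = 0; compare against these criteria.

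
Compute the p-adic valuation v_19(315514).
v_19(315514) = 3

v_19(n) is the largest exponent k such that 19^k divides n. Factor out: 315514 = 19^3 · 46. (Sign doesn't affect v_p.) So v_19(315514) = 3.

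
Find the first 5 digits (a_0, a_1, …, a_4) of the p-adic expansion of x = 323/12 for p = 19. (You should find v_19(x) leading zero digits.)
(a_0, …, a_4) = (0, 3, 11, 1, 11)

v_19(323/12) = 1, so a_0 = ... = a_0 = 0. Factor out: x = 19^1 · u with u = 17/12 a unit in ℤ_19. Expand u iteratively via a_{v+i} = u_i mod 19, u_{i+1} = (u_i − a_{v+i})/19:
  u_0 = 17/12;  a_1 = 3;  u_1 = (u_0 − 3)/19 = -1/12
  u_1 = -1/12;  a_2 = 11;  u_2 = (u_1 − 11)/19 = -7/12
  u_2 = -7/12;  a_3 = 1;  u_3 = (u_2 − 1)/19 = -1/12
  u_3 = -1/12;  a_4 = 11;  u_4 = (u_3 − 11)/19 = -7/12
Digits: (0, 3, 11, 1, 11).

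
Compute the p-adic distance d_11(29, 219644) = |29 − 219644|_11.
d_11(29, 219644) = 1/14641

Step 1 — x − y = 29 − 219644 = -219615. Step 2 — v_11(-219615) = 4 (factor: -219615 = −(11^4 · 15); the sign does not affect v_p). Step 3 — |x − y|_11 = 11^{-4} = 1/14641.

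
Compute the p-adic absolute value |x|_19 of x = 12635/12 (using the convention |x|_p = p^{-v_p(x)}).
|12635/12|_19 = 1/361

Step 1 — compute v_19(x) by factoring powers of 19 out of the numerator and denominator: v_19(12635/12) = 2. Step 2 — apply |x|_p = p^{-v_p(x)} = 19^{-2} = 1/361.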